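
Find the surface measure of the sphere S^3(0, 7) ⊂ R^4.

S_4(7) = 2·π^(4/2)·(7)^3 / Γ(4/2) = 686·π^2 ≈ 6770.55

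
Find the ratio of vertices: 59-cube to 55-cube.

The 59-cube has 2^59 = 576460752303423488 vertices. The 55-cube has 2^55 = 36028797018963968 vertices. Ratio: 576460752303423488/36028797018963968 = 16.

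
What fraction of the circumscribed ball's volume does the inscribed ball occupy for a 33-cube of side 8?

The radii are 8/2 and 8√33/2, so the volume ratio is (1/√33)^33 = 33^{-33/2} ≈ 8.80076e-26.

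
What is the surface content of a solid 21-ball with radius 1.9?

The surface area of an n-ball is 2π^(n/2) r^(n-1) / Γ(n/2). For n=21, r=1.9: 110113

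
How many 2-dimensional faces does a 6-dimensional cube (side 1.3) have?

f_2(6-cube) = (6 choose 2) · 2^4 = 240.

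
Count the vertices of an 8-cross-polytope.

Number of vertices = 2n = 16.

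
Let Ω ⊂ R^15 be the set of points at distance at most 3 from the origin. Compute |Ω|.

V = 45349632·π^7/25025 ≈ 5.47329e+06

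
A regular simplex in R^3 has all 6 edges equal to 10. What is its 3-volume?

Volume = (√2/12) · 10³ = 117.851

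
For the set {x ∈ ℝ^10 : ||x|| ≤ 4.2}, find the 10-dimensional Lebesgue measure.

V_10(4.2) = π^(10/2) · (4.2)^10 / Γ(10/2 + 1) ≈ 4.35573e+06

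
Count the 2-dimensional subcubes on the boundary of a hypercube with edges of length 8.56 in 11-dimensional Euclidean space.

Choose 2 of 11 axes to span the face (C(11,2) = 55 ways), then fix each of the remaining 9 coordinates at one of its two extreme values (2^9 = 512 ways): 55·512 = 28160.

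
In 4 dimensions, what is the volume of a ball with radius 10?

The n-ball volume is π^(n/2)·r^n/Γ(n/2+1). With n=4, r=10: V = 5000·π^2 ≈ 49348.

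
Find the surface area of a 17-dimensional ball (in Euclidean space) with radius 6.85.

S_17(6.85) = 2·π^(17/2)·(6.85)^16 / Γ(17/2) ≈ 5.63195e+13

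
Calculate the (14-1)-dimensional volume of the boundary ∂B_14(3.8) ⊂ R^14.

S = n·V_n(r)/r = 14·V_14(3.8)/3.8 (volume-to-surface relation), giving 2.89024e+08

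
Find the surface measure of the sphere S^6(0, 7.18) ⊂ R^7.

S_7(7.18) = 2·π^(7/2)·(7.18)^6 / Γ(7/2) ≈ 4.53132e+06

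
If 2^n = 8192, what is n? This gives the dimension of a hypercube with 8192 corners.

n = log_2(8192) = 13.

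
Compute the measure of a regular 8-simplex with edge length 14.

V = (14^8 / 8!) · √((8+1) / 2^8) ≈ 6862.86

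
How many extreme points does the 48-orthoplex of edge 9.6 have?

Number of vertices = 2n = 96.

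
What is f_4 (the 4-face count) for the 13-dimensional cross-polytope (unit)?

Number of 4-faces = 2^(4+1) · C(13,4+1) = 32 · 1287 = 41184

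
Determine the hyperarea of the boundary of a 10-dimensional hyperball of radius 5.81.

S_10(5.81) = 2·π^(10/2)·(5.81)^9 / Γ(10/2) ≈ 1.92377e+08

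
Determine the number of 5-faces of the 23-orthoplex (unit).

f_5(23-orthoplex) = 2^6 · (23 choose 6) = 6460608.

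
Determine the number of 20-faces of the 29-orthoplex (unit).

An n-cross-polytope has 2^(k+1)·C(n,k+1) k-faces. Here 2^21·C(29,21) = 2097152·4292145 = 9001280471040.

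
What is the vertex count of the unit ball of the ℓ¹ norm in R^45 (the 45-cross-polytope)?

The 45-dimensional cross-polytope has 2n = 2·45 = 90 vertices.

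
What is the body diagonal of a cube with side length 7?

d = √(7² + 7² + ... + 7²) [3 terms] = √(3·7²) = 7√3 ≈ 12.1244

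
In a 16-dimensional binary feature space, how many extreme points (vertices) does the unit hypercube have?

Each vertex is a binary string of length 16, so there are 2^16 = 65536.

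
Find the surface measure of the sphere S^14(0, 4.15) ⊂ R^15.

The surface area of an n-ball is 2π^(n/2) r^(n-1) / Γ(n/2). For n=15, r=4.15: 2.57155e+09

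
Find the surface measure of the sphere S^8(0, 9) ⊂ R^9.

|∂B_9(9)| = 459165024·π^4/35 ≈ 1.27791e+09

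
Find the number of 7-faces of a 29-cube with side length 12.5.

Number of 7-faces = C(29,7) · 2^(29-7) = 1560780 · 4194304 = 6546385797120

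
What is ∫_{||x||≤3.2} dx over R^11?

The n-ball volume is π^(n/2)·r^n/Γ(n/2+1). With n=11, r=3.2: V ≈ 678820.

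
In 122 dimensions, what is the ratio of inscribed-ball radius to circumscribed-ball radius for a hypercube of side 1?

Ratio = (s/2)/(s√122/2) = 122^(-1/2) ≈ 0.0905357.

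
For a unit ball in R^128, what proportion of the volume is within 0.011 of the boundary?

Shell fraction = 1 - (1-0.011)^128 ≈ 0.757269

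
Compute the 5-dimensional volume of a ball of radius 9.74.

Volume = π^{5/2}·(9.74)^5/Γ(7/2) ≈ 461417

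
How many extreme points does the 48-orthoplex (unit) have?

Number of vertices = 2n = 96.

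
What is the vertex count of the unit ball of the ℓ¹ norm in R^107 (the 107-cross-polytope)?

The 107-dimensional cross-polytope has 2n = 2·107 = 214 vertices.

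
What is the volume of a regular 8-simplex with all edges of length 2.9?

V_8 = √(9) · 2.9^8 / (8! · 2^(8/2)) ≈ 0.0232629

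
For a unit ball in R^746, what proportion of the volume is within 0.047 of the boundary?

V(inner)/V(outer) = ((1-0.047)/1)^746 ≈ 2.531e-16, so the shell fraction is 1 - 2.531e-16.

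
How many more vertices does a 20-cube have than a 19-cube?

The 20-cube has 2^20 = 1048576 vertices. The 19-cube has 2^19 = 524288 vertices. Difference: 1048576 - 524288 = 524288.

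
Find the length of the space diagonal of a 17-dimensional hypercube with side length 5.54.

||(5.54,5.54,...,5.54)|| = √(17)·5.54 ≈ 22.842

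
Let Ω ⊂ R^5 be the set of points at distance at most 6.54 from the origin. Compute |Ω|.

V_5(6.54) = π^(5/2) · (6.54)^5 / Γ(5/2 + 1) ≈ 62977.8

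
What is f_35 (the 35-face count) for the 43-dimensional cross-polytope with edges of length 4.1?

Number of 35-faces = 2^(35+1) · C(43,35+1) = 68719476736 · 32224114 = 2214424252361211904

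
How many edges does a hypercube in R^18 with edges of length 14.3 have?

Each of the 2^18 = 262144 vertices has degree 18; total edges = 18·2^18/2 = 2359296.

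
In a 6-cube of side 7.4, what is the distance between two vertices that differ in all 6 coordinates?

||(7.4,7.4,...,7.4)|| = √(6)·7.4 ≈ 18.1262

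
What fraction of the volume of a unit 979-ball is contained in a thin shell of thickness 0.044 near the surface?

V(inner)/V(outer) = ((1-0.044)/1)^979 ≈ 7.384e-20, so the shell fraction is 1 - 7.384e-20.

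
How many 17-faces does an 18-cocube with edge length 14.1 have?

Each 17-face is the convex hull of 18 vertices, one chosen as ±e_i from each of 18 distinct axes: 2^18·C(18,18) = 262144.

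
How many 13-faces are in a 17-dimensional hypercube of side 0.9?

An n-cube has C(n,k)·2^(n-k) k-faces. Here C(17,13)·2^4 = 2380·16 = 38080.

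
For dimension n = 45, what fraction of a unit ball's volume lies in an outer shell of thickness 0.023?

1 - (1-0.023)^45 ≈ 0.649042 ≈ 64.90%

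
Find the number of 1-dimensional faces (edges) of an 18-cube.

An n-cube has n·2^(n-1) edges. With n = 18: 18·131072 = 2359296.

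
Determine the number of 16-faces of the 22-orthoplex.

An n-cross-polytope has 2^(k+1)·C(n,k+1) k-faces. Here 2^17·C(22,17) = 131072·26334 = 3451650048.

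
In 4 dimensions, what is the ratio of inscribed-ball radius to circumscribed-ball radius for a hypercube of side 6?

r_in = 6/2 (half the side); r_out = 6√4/2 (half the diagonal). Ratio = 1/√4 ≈ 0.5.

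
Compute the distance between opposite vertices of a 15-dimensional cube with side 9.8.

||(9.8,9.8,...,9.8)|| = √(15)·9.8 ≈ 37.9552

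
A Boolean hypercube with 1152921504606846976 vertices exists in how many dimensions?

n = log_2(1152921504606846976) = 60.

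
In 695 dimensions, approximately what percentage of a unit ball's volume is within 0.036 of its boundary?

1 - (1-0.036)^695 ≈ 1 - 8.581e-12 ≈ (100 - 8.58e-10)%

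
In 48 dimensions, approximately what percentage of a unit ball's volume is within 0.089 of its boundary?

1 - (1-0.089)^48 ≈ 0.988601 ≈ 98.86%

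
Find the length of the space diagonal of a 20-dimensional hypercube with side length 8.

d = √(8² + 8² + ... + 8²) [20 terms] = √(20·8²) = 8√20 ≈ 35.7771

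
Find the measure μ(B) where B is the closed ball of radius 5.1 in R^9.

Volume = π^{9/2}·(5.1)^9/Γ(11/2) ≈ 7.69926e+06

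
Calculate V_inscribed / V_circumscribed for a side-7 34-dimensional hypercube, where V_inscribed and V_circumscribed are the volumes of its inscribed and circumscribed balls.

V_in / V_out = (r_in/r_out)^34 = (1/√34)^34 = 34^(-34/2) ≈ 9.22271e-27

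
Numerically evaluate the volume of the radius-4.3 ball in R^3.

The n-ball volume is π^(n/2)·r^n/Γ(n/2+1). With n=3, r=4.3: V ≈ 333.038.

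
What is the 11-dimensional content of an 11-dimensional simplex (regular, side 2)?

V_11 = √(12) · 2^11 / (11! · 2^(11/2)) ≈ 3.92735e-06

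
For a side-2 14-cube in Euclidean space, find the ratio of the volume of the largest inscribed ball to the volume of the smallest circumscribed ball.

Volume scales as r^n, and r_in/r_out = 1/√14, giving (1/√14)^14 ≈ 9.48645e-09.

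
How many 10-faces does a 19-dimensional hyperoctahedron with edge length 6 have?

Number of 10-faces = 2^(10+1) · C(19,10+1) = 2048 · 75582 = 154791936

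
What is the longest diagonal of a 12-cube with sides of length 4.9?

Diagonal = √12 · 4.9 ≈ 16.9741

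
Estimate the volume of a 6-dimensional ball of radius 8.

Volume = π^{6/2}·(8)^6/Γ(4) = 131072·π^3/3 ≈ 1.35468e+06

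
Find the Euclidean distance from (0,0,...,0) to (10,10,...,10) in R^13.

The space diagonal of an n-cube of side s is s√n. Here 10·√13 ≈ 36.0555.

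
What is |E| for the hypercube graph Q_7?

The 7-cube has n·2^(n-1) = 7·2^6 = 7·64 = 448 edges.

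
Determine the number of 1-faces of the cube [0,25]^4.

Number of 1-faces = C(4,1) · 2^(4-1) = 4 · 8 = 32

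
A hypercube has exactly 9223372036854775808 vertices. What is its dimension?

Since 2^n = 9223372036854775808, we have n = 63.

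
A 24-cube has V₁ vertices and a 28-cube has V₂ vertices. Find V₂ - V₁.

V₁ = 2^24 = 16777216. V₂ = 2^28 = 268435456. V₂ - V₁ = 251658240.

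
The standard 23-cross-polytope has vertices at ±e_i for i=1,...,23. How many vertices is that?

The vertices are ±e_1, ..., ±e_23, so there are 2·23 = 46.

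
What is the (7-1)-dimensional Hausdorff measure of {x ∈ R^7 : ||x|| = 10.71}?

S = n·V_n(r)/r = 7·V_7(10.71)/10.71 (volume-to-surface relation), giving 4.99132e+07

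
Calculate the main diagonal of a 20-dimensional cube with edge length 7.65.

Diagonal = √20 · 7.65 ≈ 34.2118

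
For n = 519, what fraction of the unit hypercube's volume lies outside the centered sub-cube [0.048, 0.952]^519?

The inner cube has side 1-2·0.048 = 0.904 and volume (0.904)^519 ≈ 1.784e-23, so the shell holds 1 - 1.784e-23 of the volume.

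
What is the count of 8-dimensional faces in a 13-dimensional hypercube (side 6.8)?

Number of 8-faces = C(13,8) · 2^(13-8) = 1287 · 32 = 41184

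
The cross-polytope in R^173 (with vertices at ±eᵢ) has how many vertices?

The vertices are ±e_1, ..., ±e_173, so there are 2·173 = 346.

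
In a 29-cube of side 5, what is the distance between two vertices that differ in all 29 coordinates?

Diagonal = √29 · 5 ≈ 26.9258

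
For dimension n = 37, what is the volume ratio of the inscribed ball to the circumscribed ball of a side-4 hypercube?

Volume scales as r^n, and r_in/r_out = 1/√37, giving (1/√37)^37 ≈ 9.73348e-30.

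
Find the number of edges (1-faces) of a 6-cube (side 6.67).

An n-cube has C(n,k)·2^(n-k) k-faces. Here C(6,1)·2^5 = 6·32 = 192.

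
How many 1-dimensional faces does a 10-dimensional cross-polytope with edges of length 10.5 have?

An n-cross-polytope has 2^(k+1)·C(n,k+1) k-faces. Here 2^2·C(10,2) = 4·45 = 180.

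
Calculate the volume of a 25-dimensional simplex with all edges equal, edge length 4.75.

Volume = 4.75^25 · √(26/2^25) / 25! ≈ 4.69144e-12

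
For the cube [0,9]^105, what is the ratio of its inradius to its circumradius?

r_in = 9/2 (half the side); r_out = 9√105/2 (half the diagonal). Ratio = 1/√105 ≈ 0.09759.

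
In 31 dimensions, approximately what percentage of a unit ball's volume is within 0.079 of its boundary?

1 - (1-0.079)^31 ≈ 0.922008 ≈ 92.20%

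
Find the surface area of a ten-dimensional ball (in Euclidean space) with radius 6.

The surface area of an n-ball is 2π^(n/2) r^(n-1) / Γ(n/2). For n=10, r=6: 839808·π^5 ≈ 2.56998e+08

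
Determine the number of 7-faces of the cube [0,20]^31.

Number of 7-faces = C(31,7) · 2^(31-7) = 2629575 · 16777216 = 44116947763200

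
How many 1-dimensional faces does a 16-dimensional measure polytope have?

An n-cube has C(n,k)·2^(n-k) k-faces. Here C(16,1)·2^15 = 16·32768 = 524288.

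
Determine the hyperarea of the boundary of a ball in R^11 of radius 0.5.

|∂B_11(0.5)| = π^5/15120 ≈ 0.0202394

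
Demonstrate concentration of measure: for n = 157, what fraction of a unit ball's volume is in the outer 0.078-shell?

1 - (1-0.078)^157 ≈ 0.9999970976 ≈ 99.999710%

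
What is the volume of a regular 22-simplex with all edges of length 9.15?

V_22 = √(23) · 9.15^22 / (22! · 2^(22/2)) ≈ 0.00295142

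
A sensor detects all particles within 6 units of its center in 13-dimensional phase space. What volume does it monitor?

V_13(6) = π^(13/2) · (6)^13 / Γ(13/2 + 1) = 61917364224·π^6/5005 ≈ 1.18934e+10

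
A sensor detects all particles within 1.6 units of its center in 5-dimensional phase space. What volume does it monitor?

Volume = π^{5/2}·(1.6)^5/Γ(7/2) ≈ 55.1948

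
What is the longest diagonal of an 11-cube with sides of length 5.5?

d = √(5.5² + 5.5² + ... + 5.5²) [11 terms] = √(11·5.5²) = 5.5√11 ≈ 18.2414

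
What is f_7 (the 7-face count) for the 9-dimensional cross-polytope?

f_7(9-orthoplex) = 2^8 · (9 choose 8) = 2304.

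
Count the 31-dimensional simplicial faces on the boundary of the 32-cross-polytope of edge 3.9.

f_31(32-orthoplex) = 2^32 · (32 choose 32) = 4294967296.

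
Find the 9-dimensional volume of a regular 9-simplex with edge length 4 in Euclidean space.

Volume = 4^9 · √(10/2^9) / 9! ≈ 0.100958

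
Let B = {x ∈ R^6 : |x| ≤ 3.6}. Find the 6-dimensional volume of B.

Volume = π^{6/2}·(3.6)^6/Γ(4) ≈ 11249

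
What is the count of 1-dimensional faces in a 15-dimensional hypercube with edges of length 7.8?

Choose 1 of 15 axes to span the face (C(15,1) = 15 ways), then fix each of the remaining 14 coordinates at one of its two extreme values (2^14 = 16384 ways): 15·16384 = 245760.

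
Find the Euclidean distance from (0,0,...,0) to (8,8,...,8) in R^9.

d = √(8² + 8² + ... + 8²) [9 terms] = √(9·8²) = 8√9 = 24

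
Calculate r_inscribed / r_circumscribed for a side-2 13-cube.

r_in = 2/2 (half the side); r_out = 2√13/2 (half the diagonal). Ratio = 1/√13 ≈ 0.27735.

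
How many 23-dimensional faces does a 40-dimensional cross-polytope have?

f_23(40-orthoplex) = 2^24 · (40 choose 24) = 1054483285436006400.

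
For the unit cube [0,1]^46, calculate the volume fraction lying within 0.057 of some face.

The inner cube has side 1-2·0.057 = 0.886 and volume (0.886)^46 ≈ 0.003819, so the shell holds 0.996181 of the volume.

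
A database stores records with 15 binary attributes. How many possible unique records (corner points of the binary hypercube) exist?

An n-cube has 2^n vertices; for n = 15 that is 2^15 = 32768.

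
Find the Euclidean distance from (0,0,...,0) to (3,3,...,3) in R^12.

||(3,3,...,3)|| = √(12)·3 ≈ 10.3923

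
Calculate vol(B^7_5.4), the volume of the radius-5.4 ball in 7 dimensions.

Volume = π^{7/2}·(5.4)^7/Γ(9/2) ≈ 632611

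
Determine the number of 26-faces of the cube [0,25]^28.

Number of 26-faces = C(28,26) · 2^(28-26) = 378 · 4 = 1512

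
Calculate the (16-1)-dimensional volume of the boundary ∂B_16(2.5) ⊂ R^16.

S = n·V_n(r)/r = 16·V_16(2.5)/2.5 (volume-to-surface relation), giving 6103515625·π^8/16515072 ≈ 3.5067e+06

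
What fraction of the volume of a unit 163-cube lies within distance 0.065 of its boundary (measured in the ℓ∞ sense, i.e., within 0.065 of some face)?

The inner cube has side 1-2·0.065 = 0.87 and volume (0.87)^163 ≈ 1.386e-10, so the shell holds 1 - 1.386e-10 of the volume.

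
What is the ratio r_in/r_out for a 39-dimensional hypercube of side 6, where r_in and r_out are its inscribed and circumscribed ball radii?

For an n-cube of any side s, the inradius is s/2 and the circumradius is s√n/2, so the ratio is 1/√39 ≈ 0.160128.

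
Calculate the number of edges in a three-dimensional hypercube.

Number of 1-faces = C(3,1)·2^(3-1) = 3·4 = 12.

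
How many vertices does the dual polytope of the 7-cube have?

An n-cross-polytope has 2n vertices; here n = 7, giving 14.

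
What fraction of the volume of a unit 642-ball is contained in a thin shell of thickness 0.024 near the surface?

Shell fraction = 1 - (1-0.024)^642 ≈ 0.9999998314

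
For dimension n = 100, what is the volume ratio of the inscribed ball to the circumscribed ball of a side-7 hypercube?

The radii are 7/2 and 7√100/2, so the volume ratio is (1/√100)^100 = 100^{-100/2} ≈ 1e-100.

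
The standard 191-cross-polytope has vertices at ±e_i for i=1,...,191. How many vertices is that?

An n-cross-polytope has 2n vertices; here n = 191, giving 382.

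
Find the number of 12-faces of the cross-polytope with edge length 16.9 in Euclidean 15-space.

Each 12-face is the convex hull of 13 vertices, one chosen as ±e_i from each of 13 distinct axes: 2^13·C(15,13) = 860160.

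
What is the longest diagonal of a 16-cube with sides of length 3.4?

Diagonal = √16 · 3.4 = 13.6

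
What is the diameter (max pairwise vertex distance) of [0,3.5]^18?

d = √(3.5² + 3.5² + ... + 3.5²) [18 terms] = √(18·3.5²) = 3.5√18 ≈ 14.8492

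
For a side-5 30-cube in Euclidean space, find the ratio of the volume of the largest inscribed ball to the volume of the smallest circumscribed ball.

The radii are 5/2 and 5√30/2, so the volume ratio is (1/√30)^30 = 30^{-30/2} ≈ 6.96917e-23.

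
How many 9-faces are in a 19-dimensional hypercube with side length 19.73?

f_9(19-cube) = (19 choose 9) · 2^10 = 94595072.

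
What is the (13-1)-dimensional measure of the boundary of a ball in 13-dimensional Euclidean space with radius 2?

|∂B_13(2)| = 524288·π^6/10395 ≈ 48489.2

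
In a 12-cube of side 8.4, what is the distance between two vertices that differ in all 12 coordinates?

d = √(8.4² + 8.4² + ... + 8.4²) [12 terms] = √(12·8.4²) = 8.4√12 ≈ 29.0985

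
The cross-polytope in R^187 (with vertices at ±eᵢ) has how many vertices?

The vertices are ±e_1, ..., ±e_187, so there are 2·187 = 374.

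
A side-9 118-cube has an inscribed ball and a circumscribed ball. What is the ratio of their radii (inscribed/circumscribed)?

Ratio = (s/2)/(s√118/2) = 118^(-1/2) ≈ 0.0920575.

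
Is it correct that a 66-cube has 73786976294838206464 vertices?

True. The 66-cube has 2^66 = 73786976294838206464 vertices.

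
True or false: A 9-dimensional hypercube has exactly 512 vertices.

True. The 9-cube has 2^9 = 512 vertices.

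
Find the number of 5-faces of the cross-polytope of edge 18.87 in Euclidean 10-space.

Number of 5-faces = 2^(5+1) · C(10,5+1) = 64 · 210 = 13440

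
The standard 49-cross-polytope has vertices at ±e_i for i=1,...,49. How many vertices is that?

An n-cross-polytope has 2n vertices; here n = 49, giving 98.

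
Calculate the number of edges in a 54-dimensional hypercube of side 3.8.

An n-cube has n·2^(n-1) edges. With n = 54: 54·9007199254740992 = 486388759756013568.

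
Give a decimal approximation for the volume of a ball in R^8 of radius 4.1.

Volume = π^{8/2}·(4.1)^8/Γ(5) ≈ 324085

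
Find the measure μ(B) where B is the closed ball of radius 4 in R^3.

V = 256·π/3 ≈ 268.083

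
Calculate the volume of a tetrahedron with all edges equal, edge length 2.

Volume = (√2/12) · 2³ = 0.942809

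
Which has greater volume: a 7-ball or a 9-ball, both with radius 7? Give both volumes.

V_7(7) ≈ 3.89105e+06. V_9(7) ≈ 1.33107e+08. The 9-ball is larger.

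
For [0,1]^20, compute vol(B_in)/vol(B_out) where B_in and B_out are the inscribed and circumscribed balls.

The radii are 1/2 and 1√20/2, so the volume ratio is (1/√20)^20 = 20^{-20/2} ≈ 9.76562e-14.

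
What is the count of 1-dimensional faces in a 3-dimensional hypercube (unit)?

Number of 1-faces = C(3,1) · 2^(3-1) = 3 · 4 = 12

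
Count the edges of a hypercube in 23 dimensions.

Each of the 2^23 = 8388608 vertices has degree 23; total edges = 23·2^23/2 = 96468992.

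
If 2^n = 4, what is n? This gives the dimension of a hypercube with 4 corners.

The n-cube has 2^n vertices, and 4 = 2^2, so n = 2.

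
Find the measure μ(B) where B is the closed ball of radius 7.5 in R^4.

Volume = π^{4/2}·(7.5)^4/Γ(3) = 50625·π^2/32 ≈ 15614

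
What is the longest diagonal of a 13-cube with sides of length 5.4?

d = √(5.4² + 5.4² + ... + 5.4²) [13 terms] = √(13·5.4²) = 5.4√13 ≈ 19.47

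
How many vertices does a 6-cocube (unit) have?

Number of 0-faces = 2^(0+1) · C(6,0+1) = 2 · 6 = 12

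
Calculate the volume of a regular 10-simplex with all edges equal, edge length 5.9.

V_10 = √(11) · 5.9^10 / (10! · 2^(10/2)) ≈ 1.45983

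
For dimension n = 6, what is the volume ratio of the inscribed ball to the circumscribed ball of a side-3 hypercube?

V_in/V_out = n^(-n/2) = 6^(-6/2) ≈ 0.00462963.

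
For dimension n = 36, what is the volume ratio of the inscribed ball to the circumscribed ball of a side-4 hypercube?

V_in/V_out = n^(-n/2) = 36^(-36/2) ≈ 9.69516e-29.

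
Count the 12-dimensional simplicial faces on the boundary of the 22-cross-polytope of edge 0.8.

f_12(22-orthoplex) = 2^13 · (22 choose 13) = 4074864640.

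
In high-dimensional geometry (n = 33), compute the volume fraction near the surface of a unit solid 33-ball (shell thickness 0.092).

1 - (1-0.092)^33 ≈ 0.958616 ≈ 95.86%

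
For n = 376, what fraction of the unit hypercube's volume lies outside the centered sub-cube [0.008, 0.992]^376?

Shell fraction = 1 - (1-0.016)^376 ≈ 0.997676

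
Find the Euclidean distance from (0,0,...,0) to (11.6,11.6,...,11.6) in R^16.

||(11.6,11.6,...,11.6)|| = √(16)·11.6 = 46.4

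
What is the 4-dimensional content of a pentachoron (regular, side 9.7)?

V_4 = √(5) · 9.7^4 / (4! · 2^(4/2)) ≈ 206.206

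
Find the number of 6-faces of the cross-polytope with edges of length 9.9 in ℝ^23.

Number of 6-faces = 2^(6+1) · C(23,6+1) = 128 · 245157 = 31380096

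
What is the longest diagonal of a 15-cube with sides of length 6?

d = √(6² + 6² + ... + 6²) [15 terms] = √(15·6²) = 6√15 ≈ 23.2379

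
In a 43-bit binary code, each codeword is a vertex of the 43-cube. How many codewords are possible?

Each vertex is a binary string of length 43, so there are 2^43 = 8796093022208.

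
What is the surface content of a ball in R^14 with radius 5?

S_14(5) = 2·π^(14/2)·(5)^13 / Γ(14/2) = 244140625·π^7/72 ≈ 1.02413e+10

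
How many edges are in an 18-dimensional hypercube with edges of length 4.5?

Number of 1-faces = C(18,1) · 2^(18-1) = 18 · 131072 = 2359296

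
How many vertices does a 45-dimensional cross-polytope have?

Number of vertices = 2n = 90.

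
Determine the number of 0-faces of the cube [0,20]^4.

An n-cube has C(n,k)·2^(n-k) k-faces. Here C(4,0)·2^4 = 1·16 = 16.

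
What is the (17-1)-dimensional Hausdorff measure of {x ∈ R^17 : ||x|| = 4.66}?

The surface area of an n-ball is 2π^(n/2) r^(n-1) / Γ(n/2). For n=17, r=4.66: 1.18518e+11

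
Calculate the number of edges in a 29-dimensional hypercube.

The 29-cube has n·2^(n-1) = 29·2^28 = 29·268435456 = 7784628224 edges.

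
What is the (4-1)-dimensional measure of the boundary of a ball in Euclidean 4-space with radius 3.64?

S_4(3.64) = 2·π^(4/2)·(3.64)^3 / Γ(4/2) ≈ 951.993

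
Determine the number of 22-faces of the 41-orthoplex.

Number of 22-faces = 2^(22+1) · C(41,22+1) = 8388608 · 202112640600 = 1695443713838284800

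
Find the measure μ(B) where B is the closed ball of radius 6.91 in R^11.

V_11(6.91) = π^(11/2) · (6.91)^11 / Γ(11/2 + 1) ≈ 3.2312e+09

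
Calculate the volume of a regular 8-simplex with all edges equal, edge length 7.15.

V_8 = √(9) · 7.15^8 / (8! · 2^(8/2)) ≈ 31.7636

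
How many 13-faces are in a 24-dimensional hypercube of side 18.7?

An n-cube has C(n,k)·2^(n-k) k-faces. Here C(24,13)·2^11 = 2496144·2048 = 5112102912.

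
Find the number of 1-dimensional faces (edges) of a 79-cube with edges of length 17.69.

Number of 1-faces = C(79,1)·2^(79-1) = 79·302231454903657293676544 = 23876284937388926200446976.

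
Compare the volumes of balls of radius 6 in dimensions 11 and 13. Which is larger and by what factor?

V_11(6) ≈ 6.83547e+08, V_13(6) ≈ 1.18934e+10. The 13-ball is larger by a factor of 17.4.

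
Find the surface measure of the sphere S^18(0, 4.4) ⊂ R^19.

The surface area of an n-ball is 2π^(n/2) r^(n-1) / Γ(n/2). For n=19, r=4.4: 3.38446e+11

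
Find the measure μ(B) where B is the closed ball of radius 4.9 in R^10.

V_10(4.9) = π^(10/2) · (4.9)^10 / Γ(10/2 + 1) ≈ 2.03483e+07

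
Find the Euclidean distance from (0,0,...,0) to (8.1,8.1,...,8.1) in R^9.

Diagonal = √9 · 8.1 = 24.3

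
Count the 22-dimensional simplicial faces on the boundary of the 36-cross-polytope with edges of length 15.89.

Number of 22-faces = 2^(22+1) · C(36,22+1) = 8388608 · 2310789600 = 19384308124876800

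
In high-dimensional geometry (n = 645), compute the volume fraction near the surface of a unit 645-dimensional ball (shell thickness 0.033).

1 - (1-0.033)^645 ≈ 1 - 3.982e-10 ≈ (100 - 3.98e-08)%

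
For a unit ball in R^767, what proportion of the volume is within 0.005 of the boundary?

Shell fraction = 1 - (1-0.005)^767 ≈ 0.978605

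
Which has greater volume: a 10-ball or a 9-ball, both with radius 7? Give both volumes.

V_10(7.0) ≈ 7.20358e+08. V_9(7.0) ≈ 1.33107e+08. The 10-ball is larger.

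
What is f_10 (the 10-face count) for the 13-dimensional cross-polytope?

f_10(13-orthoplex) = 2^11 · (13 choose 11) = 159744.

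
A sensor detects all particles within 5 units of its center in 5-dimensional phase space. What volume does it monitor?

V = 5000·π^2/3 ≈ 16449.3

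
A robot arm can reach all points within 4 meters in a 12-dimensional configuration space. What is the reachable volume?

V = 1048576·π^6/45 ≈ 2.2402e+07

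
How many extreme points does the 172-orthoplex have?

The 172-dimensional cross-polytope has 2n = 2·172 = 344 vertices.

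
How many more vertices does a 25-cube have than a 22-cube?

The 25-cube has 2^25 = 33554432 vertices. The 22-cube has 2^22 = 4194304 vertices. Difference: 33554432 - 4194304 = 29360128.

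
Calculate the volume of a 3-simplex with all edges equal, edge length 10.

Volume = (√2/12) · 10³ = 117.851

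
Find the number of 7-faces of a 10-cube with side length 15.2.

f_7(10-cube) = (10 choose 7) · 2^3 = 960.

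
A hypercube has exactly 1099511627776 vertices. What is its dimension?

2^n = 1099511627776 ⇒ n = log_2(1099511627776) = 40.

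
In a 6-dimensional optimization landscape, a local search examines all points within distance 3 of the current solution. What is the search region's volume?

V = 243·π^3/2 ≈ 3767.26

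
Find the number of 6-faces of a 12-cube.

Number of 6-faces = C(12,6) · 2^(12-6) = 924 · 64 = 59136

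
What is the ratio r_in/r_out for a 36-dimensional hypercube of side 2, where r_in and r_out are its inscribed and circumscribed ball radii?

Ratio = (s/2)/(s√36/2) = 36^(-1/2) ≈ 0.166667.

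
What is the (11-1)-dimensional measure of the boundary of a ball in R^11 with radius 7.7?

S = n·V_n(r)/r = 11·V_11(7.7)/7.7 (volume-to-surface relation), giving 1.51846e+10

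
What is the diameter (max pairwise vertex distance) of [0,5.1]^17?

Diagonal = √17 · 5.1 ≈ 21.0278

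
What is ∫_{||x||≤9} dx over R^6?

V = 177147·π^3/2 ≈ 2.74633e+06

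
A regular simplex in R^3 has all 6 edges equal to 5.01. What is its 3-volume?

Volume = (√2/12) · 5.01³ = 14.82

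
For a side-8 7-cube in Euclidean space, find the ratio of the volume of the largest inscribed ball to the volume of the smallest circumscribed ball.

Volume scales as r^n, and r_in/r_out = 1/√7, giving (1/√7)^7 ≈ 0.00110194.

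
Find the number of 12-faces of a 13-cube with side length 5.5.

An n-cube has C(n,k)·2^(n-k) k-faces. Here C(13,12)·2^1 = 13·2 = 26.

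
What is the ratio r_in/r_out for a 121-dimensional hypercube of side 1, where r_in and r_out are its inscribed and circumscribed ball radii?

r_in / r_out = (1/2) / (1√121/2) = 1/√121 ≈ 0.0909091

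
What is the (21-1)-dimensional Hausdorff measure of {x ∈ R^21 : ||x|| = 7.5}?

S_21(7.5) = 2·π^(21/2)·(7.5)^20 / Γ(21/2) = 164210208892822265625·π^10/165541376 ≈ 9.2895e+16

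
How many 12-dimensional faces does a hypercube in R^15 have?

f_12(15-cube) = (15 choose 12) · 2^3 = 3640.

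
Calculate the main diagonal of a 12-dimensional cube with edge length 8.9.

The space diagonal of an n-cube of side s is s√n. Here 8.9·√12 ≈ 30.8305.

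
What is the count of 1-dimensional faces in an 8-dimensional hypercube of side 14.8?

An n-cube has C(n,k)·2^(n-k) k-faces. Here C(8,1)·2^7 = 8·128 = 1024.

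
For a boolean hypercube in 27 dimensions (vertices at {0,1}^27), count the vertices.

An n-cube has 2^n vertices; for n = 27 that is 2^27 = 134217728.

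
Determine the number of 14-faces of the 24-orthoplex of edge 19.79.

f_14(24-orthoplex) = 2^15 · (24 choose 15) = 42844291072.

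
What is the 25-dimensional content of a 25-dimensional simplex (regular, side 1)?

Volume = 1^25 · √(26/2^25) / 25! ≈ 5.675e-29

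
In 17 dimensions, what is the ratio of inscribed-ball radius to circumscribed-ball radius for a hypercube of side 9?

Ratio = (s/2)/(s√17/2) = 17^(-1/2) ≈ 0.242536.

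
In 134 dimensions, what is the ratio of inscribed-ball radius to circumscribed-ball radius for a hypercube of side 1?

For an n-cube of any side s, the inradius is s/2 and the circumradius is s√n/2, so the ratio is 1/√134 ≈ 0.0863868.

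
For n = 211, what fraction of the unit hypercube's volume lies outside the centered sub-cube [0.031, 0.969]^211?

1 - (1 - 2·0.031)^211 = 1 - 0.938^211 ≈ 0.999998636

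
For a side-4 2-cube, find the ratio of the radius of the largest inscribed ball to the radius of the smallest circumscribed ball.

r_in = 4/2 (half the side); r_out = 4√2/2 (half the diagonal). Ratio = 1/√2 ≈ 0.707107.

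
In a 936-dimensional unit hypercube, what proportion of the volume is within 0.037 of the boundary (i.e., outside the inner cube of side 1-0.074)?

The inner cube has side 1-2·0.037 = 0.926 and volume (0.926)^936 ≈ 5.596e-32, so the shell holds 1 - 5.596e-32 of the volume.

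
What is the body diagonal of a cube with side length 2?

Diagonal = √3 · 2 ≈ 3.4641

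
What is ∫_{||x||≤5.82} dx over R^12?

V_12(5.82) = π^(12/2) · (5.82)^12 / Γ(12/2 + 1) ≈ 2.01671e+09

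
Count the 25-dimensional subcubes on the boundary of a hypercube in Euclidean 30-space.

An n-cube has C(n,k)·2^(n-k) k-faces. Here C(30,25)·2^5 = 142506·32 = 4560192.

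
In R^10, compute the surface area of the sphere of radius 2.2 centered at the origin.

|∂B_10(2.2)| ≈ 30787.3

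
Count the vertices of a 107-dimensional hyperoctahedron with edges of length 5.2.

The vertices are ±e_1, ..., ±e_107, so there are 2·107 = 214.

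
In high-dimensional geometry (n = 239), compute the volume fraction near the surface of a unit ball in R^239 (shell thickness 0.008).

1 - (1-0.008)^239 ≈ 0.853347 ≈ 85.33%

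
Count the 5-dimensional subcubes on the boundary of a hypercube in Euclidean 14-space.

An n-cube has C(n,k)·2^(n-k) k-faces. Here C(14,5)·2^9 = 2002·512 = 1025024.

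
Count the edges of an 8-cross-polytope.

Each 1-face is the convex hull of 2 vertices, one chosen as ±e_i from each of 2 distinct axes: 2^2·C(8,2) = 112.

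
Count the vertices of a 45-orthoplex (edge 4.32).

The 45-dimensional cross-polytope has 2n = 2·45 = 90 vertices.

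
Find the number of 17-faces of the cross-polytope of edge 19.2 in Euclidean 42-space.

An n-cross-polytope has 2^(k+1)·C(n,k+1) k-faces. Here 2^18·C(42,18) = 262144·353697121050 = 92719578100531200.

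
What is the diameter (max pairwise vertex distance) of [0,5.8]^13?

||(5.8,5.8,...,5.8)|| = √(13)·5.8 ≈ 20.9122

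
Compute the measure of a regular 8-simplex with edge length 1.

V = (1^8 / 8!) · √((8+1) / 2^8) ≈ 4.6503e-06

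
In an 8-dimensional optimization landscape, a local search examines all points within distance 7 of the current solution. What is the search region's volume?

Volume = π^{8/2}·(7)^8/Γ(5) = 5764801·π^4/24 ≈ 2.33977e+07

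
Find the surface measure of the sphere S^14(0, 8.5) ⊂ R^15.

The surface area of an n-ball is 2π^(n/2) r^(n-1) / Γ(n/2). For n=15, r=8.5: 168377826559400929·π^7/8648640 ≈ 5.88012e+13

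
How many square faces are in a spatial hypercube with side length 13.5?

Choose 2 of 3 axes to span the face (C(3,2) = 3 ways), then fix each of the remaining 1 coordinate at one of its two extreme values (2^1 = 2 ways): 3·2 = 6.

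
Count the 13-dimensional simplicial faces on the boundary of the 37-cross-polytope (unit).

Each 13-face is the convex hull of 14 vertices, one chosen as ±e_i from each of 14 distinct axes: 2^14·C(37,14) = 100058510131200.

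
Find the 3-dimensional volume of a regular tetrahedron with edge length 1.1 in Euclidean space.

Volume = (√2/12) · 1.1³ = 0.15686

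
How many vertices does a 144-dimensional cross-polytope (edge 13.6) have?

An n-cross-polytope has 2n vertices; here n = 144, giving 288.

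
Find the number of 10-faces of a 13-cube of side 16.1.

Choose 10 of 13 axes to span the face (C(13,10) = 286 ways), then fix each of the remaining 3 coordinates at one of its two extreme values (2^3 = 8 ways): 286·8 = 2288.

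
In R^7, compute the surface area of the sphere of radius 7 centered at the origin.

The surface area of an n-ball is 2π^(n/2) r^(n-1) / Γ(n/2). For n=7, r=7: 1882384·π^3/15 ≈ 3.89105e+06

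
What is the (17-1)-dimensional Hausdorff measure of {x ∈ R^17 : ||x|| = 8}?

S_17(8) = 2·π^(17/2)·(8)^16 / Γ(17/2) = 144115188075855872·π^8/2027025 ≈ 6.74605e+14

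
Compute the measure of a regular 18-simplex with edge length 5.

Volume = 5^18 · √(19/2^18) / 18! ≈ 5.07254e-06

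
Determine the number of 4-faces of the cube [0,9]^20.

f_4(20-cube) = (20 choose 4) · 2^16 = 317521920.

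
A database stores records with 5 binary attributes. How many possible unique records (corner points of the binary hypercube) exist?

An n-cube has 2^n vertices; for n = 5 that is 2^5 = 32.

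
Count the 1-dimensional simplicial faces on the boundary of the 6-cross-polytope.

Number of 1-faces = 2^(1+1) · C(6,1+1) = 4 · 15 = 60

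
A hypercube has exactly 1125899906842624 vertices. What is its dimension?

The n-cube has 2^n vertices, and 1125899906842624 = 2^50, so n = 50.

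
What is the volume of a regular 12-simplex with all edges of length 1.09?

V = (1.09^12 / 12!) · √((12+1) / 2^12) ≈ 3.30805e-10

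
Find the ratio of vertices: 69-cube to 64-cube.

The 69-cube has 2^69 = 590295810358705651712 vertices. The 64-cube has 2^64 = 18446744073709551616 vertices. Ratio: 590295810358705651712/18446744073709551616 = 32.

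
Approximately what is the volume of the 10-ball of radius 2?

Volume = π^{10/2}·(2)^10/Γ(6) = 128·π^5/15 ≈ 2611.37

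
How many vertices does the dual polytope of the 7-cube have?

Number of vertices = 2n = 14.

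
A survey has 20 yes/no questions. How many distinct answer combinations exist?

Number of vertices = 2^20 = 1048576.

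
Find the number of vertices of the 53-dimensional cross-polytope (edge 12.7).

Number of vertices = 2n = 106.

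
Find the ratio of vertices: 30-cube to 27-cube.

The 30-cube has 2^30 = 1073741824 vertices. The 27-cube has 2^27 = 134217728 vertices. Ratio: 1073741824/134217728 = 8.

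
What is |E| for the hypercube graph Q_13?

Each of the 2^13 = 8192 vertices has degree 13; total edges = 13·2^13/2 = 53248.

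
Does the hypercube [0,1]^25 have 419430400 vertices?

False. The 25-cube has 2^25 = 33554432 vertices.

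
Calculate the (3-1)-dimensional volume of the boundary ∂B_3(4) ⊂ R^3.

The surface area of an n-ball is 2π^(n/2) r^(n-1) / Γ(n/2). For n=3, r=4: 4πr² = 4π·(4)² ≈ 201.062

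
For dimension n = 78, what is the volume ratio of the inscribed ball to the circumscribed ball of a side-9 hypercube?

V_in/V_out = n^(-n/2) = 78^(-78/2) ≈ 1.61551e-74.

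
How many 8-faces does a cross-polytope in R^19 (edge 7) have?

Each 8-face is the convex hull of 9 vertices, one chosen as ±e_i from each of 9 distinct axes: 2^9·C(19,9) = 47297536.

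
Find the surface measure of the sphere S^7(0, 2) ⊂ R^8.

The surface area of an n-ball is 2π^(n/2) r^(n-1) / Γ(n/2). For n=8, r=2: 128·π^4/3 ≈ 4156.12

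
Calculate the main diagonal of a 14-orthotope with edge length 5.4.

Diagonal = √14 · 5.4 ≈ 20.2049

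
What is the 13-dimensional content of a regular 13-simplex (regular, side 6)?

V_13 = √(14) · 6^13 / (13! · 2^(13/2)) ≈ 0.0867072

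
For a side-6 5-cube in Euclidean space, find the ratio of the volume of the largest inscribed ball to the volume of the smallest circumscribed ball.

Volume scales as r^n, and r_in/r_out = 1/√5, giving (1/√5)^5 ≈ 0.0178885.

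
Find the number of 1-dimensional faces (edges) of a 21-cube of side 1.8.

The 21-cube has n·2^(n-1) = 21·2^20 = 21·1048576 = 22020096 edges.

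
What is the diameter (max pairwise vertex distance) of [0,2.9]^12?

The space diagonal of an n-cube of side s is s√n. Here 2.9·√12 ≈ 10.0459.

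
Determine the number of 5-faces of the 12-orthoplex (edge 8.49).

An n-cross-polytope has 2^(k+1)·C(n,k+1) k-faces. Here 2^6·C(12,6) = 64·924 = 59136.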